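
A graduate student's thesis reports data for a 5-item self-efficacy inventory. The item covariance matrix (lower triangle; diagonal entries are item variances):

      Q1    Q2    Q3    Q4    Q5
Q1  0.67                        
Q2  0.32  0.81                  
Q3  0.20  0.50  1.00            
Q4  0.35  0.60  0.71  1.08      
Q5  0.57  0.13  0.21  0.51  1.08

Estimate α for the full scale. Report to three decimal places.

α = 0.798

Σσᵢ² = 0.67 + 0.81 + 1.00 + 1.08 + 1.08 = 4.64
Sum of off-diagonal covariances = 4.10
total variance = 4.64 + 2 × 4.10 = 12.84
α = (k/(k−1))·(1 − Σσᵢ²/total variance) = (5/4)·(1 − 4.64/12.84) = 0.798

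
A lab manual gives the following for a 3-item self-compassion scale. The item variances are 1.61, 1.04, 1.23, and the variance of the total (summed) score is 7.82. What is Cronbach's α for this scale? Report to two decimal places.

Σσ²ᵢ = 1.61 + 1.04 + 1.23 = 3.88
α = (k/(k−1))·(1 − Σσ²ᵢ/σ²_T) = (3/2)·(1 − 3.88/7.82) = 0.76

α = 0.76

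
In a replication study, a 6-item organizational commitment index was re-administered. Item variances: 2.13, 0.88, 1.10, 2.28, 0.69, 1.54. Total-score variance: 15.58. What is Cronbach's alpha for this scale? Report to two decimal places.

α = 0.54

Σσ²ᵢ = 2.13 + 0.88 + 1.10 + 2.28 + 0.69 + 1.54 = 8.62
α = (k/(k−1))·(1 − Σσ²ᵢ/σ²_T) = (6/5)·(1 − 8.62/15.58) = 0.54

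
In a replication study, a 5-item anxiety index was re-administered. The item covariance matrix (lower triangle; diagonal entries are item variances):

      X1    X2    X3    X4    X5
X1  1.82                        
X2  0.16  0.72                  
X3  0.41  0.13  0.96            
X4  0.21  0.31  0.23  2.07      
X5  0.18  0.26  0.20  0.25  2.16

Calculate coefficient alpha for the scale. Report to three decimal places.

Σσᵢ² = 1.82 + 0.72 + 0.96 + 2.07 + 2.16 = 7.73
Sum of the distinct covariances = 2.34
σ²_total = 7.73 + 2 × 2.34 = 12.41
α = (k/(k−1))·(1 − Σσᵢ²/σ²_total) = (5/4)·(1 − 7.73/12.41) = 0.471

coefficient alpha = 0.471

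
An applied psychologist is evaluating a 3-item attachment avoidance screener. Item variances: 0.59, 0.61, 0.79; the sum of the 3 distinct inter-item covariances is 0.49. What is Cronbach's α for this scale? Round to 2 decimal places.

Cronbach's α = 0.49

Σσᵢ² = 0.59 + 0.61 + 0.79 = 1.99
Sum of distinct covariances = 0.49
σ²_total = Σσᵢ² + 2·Σcov = 1.99 + 2 × 0.49 = 2.97
α = (3/2)·(1 − 1.99/2.97) = 0.49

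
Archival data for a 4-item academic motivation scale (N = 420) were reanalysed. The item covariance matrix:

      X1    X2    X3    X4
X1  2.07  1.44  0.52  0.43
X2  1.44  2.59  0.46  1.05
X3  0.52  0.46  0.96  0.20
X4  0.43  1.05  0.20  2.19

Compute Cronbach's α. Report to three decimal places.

α = 0.683

Σσ²ᵢ = 2.07 + 2.59 + 0.96 + 2.19 = 7.81
Sum of the distinct covariances = 4.10
σ²_total = 7.81 + 2 × 4.10 = 16.01
α = (k/(k−1))·(1 − Σσ²ᵢ/σ²_total) = (4/3)·(1 − 7.81/16.01) = 0.683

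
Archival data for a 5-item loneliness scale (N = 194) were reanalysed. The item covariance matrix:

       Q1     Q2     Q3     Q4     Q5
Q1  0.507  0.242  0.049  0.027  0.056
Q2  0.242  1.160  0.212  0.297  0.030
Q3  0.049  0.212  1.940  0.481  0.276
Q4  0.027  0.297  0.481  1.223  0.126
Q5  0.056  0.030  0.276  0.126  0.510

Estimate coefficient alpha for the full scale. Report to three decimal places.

ΣVar(i) = 0.507 + 1.160 + 1.940 + 1.223 + 0.510 = 5.340
Σ_{i<j} σ_ij = 1.796
σ²_T = 5.340 + 2 × 1.796 = 8.932
α = (k/(k−1))·(1 − ΣVar(i)/σ²_T) = (5/4)·(1 − 5.340/8.932) = 0.503

α = 0.503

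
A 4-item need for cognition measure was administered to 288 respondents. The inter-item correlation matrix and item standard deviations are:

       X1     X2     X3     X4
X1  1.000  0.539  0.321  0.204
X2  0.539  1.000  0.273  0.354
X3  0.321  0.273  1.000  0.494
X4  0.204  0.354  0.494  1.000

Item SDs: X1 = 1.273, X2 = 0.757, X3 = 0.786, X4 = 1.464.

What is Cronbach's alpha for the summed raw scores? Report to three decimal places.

α = 0.648

Σσ²ᵢ = 1.273² + 0.757² + 0.786² + 1.464² = 4.9547
Covariances σ_ij = r_ij · s_i · s_j:
  σ(X1,X2) = 0.539 × 1.273 × 0.757 = 0.5194
  σ(X1,X3) = 0.321 × 1.273 × 0.786 = 0.3212
  σ(X1,X4) = 0.204 × 1.273 × 1.464 = 0.3802
  σ(X2,X3) = 0.273 × 0.757 × 0.786 = 0.1624
  σ(X2,X4) = 0.354 × 0.757 × 1.464 = 0.3923
  σ(X3,X4) = 0.494 × 0.786 × 1.464 = 0.5684
σ²_T = Σσ²ᵢ + 2·Σσ_ij = 4.9547 + 2 × 2.3439 = 9.6425
α = (4/3)·(1 − 4.9547/9.6425) = 0.648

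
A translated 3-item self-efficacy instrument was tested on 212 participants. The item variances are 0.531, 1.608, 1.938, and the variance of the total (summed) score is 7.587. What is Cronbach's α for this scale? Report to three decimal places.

ΣVar(i) = 0.531 + 1.608 + 1.938 = 4.077
α = (k/(k−1))·(1 − ΣVar(i)/σ²_total) = (3/2)·(1 − 4.077/7.587) = 0.694

Cronbach's α = 0.694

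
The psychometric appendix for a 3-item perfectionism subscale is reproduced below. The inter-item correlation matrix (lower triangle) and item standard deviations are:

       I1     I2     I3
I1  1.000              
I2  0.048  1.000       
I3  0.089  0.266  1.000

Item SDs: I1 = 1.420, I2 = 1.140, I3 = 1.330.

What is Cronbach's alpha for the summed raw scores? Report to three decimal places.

Σσ²ᵢ = 1.420² + 1.140² + 1.330² = 5.0849
Covariances σ_ij = r_ij · s_i · s_j:
  σ(I1,I2) = 0.048 × 1.420 × 1.140 = 0.0777
  σ(I1,I3) = 0.089 × 1.420 × 1.330 = 0.1681
  σ(I2,I3) = 0.266 × 1.140 × 1.330 = 0.4033
σ²_T = Σσ²ᵢ + 2·Σσ_ij = 5.0849 + 2 × 0.6491 = 6.3831
α = (3/2)·(1 − 5.0849/6.3831) = 0.305

Cronbach's alpha = 0.305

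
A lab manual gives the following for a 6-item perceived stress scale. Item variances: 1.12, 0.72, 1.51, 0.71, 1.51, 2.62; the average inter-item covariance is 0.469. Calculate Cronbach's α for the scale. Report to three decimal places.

ΣVar(i) = 1.12 + 0.72 + 1.51 + 0.71 + 1.51 + 2.62 = 8.19
Sum of the 15 distinct covariances = 15 × 0.469 = 7.035
σ²_T = ΣVar(i) + 2·Σcov = 8.19 + 2 × 7.035 = 22.260
α = (6/5)·(1 − 8.19/22.260) = 0.758

Cronbach's α = 0.758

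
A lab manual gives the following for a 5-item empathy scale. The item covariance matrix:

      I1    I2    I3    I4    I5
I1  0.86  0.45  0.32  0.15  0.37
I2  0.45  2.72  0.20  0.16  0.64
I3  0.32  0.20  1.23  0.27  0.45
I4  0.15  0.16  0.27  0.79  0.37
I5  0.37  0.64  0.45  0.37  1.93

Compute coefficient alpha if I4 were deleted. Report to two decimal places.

Remaining items: I1, I2, I3, I5 (k = 4).
sum of item variances = 0.86 + 2.72 + 1.23 + 1.93 = 6.74
σ²_total = 6.74 + 2 × 2.43 = 11.60
α (item deleted) = (4/3)·(1 − 6.74/11.60) = 0.56

α = 0.56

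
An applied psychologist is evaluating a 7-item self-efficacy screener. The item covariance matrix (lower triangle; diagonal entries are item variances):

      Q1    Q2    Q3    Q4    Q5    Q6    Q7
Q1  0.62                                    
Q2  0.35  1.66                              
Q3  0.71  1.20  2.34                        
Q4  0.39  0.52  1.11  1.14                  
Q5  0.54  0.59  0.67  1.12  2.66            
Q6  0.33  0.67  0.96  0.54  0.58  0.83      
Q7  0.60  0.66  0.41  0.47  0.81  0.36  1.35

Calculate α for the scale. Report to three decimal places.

Σσᵢ² = 0.62 + 1.66 + 2.34 + 1.14 + 2.66 + 0.83 + 1.35 = 10.60
Σ_{i<j} σ_ij = 13.59
σ²_T = 10.60 + 2 × 13.59 = 37.78
α = (k/(k−1))·(1 − Σσᵢ²/σ²_T) = (7/6)·(1 − 10.60/37.78) = 0.839

α = 0.839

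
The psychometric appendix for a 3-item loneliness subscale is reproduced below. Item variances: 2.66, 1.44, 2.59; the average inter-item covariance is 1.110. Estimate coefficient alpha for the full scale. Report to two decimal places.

sum of item variances = 2.66 + 1.44 + 2.59 = 6.69
Sum of the 3 distinct covariances = 3 × 1.110 = 3.330
σ²_T = sum of item variances + 2·Σcov = 6.69 + 2 × 3.330 = 13.350
α = (3/2)·(1 − 6.69/13.350) = 0.75

α = 0.75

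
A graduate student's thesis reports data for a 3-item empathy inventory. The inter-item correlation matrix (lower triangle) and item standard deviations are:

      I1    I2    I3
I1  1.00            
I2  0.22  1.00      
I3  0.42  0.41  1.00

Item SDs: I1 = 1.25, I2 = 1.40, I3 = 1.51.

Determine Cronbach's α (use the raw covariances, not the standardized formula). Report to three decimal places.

Σσ²ᵢ = 1.25² + 1.40² + 1.51² = 5.8026
Covariances σ_ij = r_ij · s_i · s_j:
  σ(I1,I2) = 0.22 × 1.25 × 1.40 = 0.3850
  σ(I1,I3) = 0.42 × 1.25 × 1.51 = 0.7928
  σ(I2,I3) = 0.41 × 1.40 × 1.51 = 0.8667
σ²_T = Σσ²ᵢ + 2·Σσ_ij = 5.8026 + 2 × 2.0445 = 9.8916
α = (3/2)·(1 − 5.8026/9.8916) = 0.620

Cronbach's α = 0.620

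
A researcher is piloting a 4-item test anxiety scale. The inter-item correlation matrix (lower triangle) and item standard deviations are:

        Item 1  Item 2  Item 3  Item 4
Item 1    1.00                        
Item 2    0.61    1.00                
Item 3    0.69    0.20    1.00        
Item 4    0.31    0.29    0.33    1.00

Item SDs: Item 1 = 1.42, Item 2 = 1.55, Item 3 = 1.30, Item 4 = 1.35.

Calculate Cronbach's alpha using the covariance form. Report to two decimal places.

Cronbach's alpha = 0.73

Σσ²ᵢ = 1.42² + 1.55² + 1.30² + 1.35² = 7.9314
Covariances σ_ij = r_ij · s_i · s_j:
  σ(Item 1,Item 2) = 0.61 × 1.42 × 1.55 = 1.3426
  σ(Item 1,Item 3) = 0.69 × 1.42 × 1.30 = 1.2737
  σ(Item 1,Item 4) = 0.31 × 1.42 × 1.35 = 0.5943
  σ(Item 2,Item 3) = 0.20 × 1.55 × 1.30 = 0.4030
  σ(Item 2,Item 4) = 0.29 × 1.55 × 1.35 = 0.6068
  σ(Item 3,Item 4) = 0.33 × 1.30 × 1.35 = 0.5792
σ²_T = Σσ²ᵢ + 2·Σσ_ij = 7.9314 + 2 × 4.7996 = 17.5306
α = (4/3)·(1 − 7.9314/17.5306) = 0.73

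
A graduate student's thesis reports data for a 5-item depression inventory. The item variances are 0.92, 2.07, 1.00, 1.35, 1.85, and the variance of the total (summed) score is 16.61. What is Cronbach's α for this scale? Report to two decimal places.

Σσ²ᵢ = 0.92 + 2.07 + 1.00 + 1.35 + 1.85 = 7.19
α = (k/(k−1))·(1 − Σσ²ᵢ/σ²_T) = (5/4)·(1 − 7.19/16.61) = 0.71

α = 0.71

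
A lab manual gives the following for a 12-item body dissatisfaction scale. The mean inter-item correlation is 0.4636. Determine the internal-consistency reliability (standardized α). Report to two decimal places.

Standardized α = k·r̄ / (1 + (k−1)·r̄) = 12 × 0.4636 / (1 + 11 × 0.4636)
  = 5.5632 / 6.0996 = 0.91

α = 0.91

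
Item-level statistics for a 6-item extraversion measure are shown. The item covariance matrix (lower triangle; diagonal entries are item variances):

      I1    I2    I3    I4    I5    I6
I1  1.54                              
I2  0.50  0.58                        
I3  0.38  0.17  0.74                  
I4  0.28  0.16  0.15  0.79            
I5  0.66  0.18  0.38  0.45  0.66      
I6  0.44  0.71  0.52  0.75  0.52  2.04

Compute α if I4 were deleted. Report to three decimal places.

α = 0.770

Remaining items: I1, I2, I3, I5, I6 (k = 5).
Σσ²ᵢ = 1.54 + 0.58 + 0.74 + 0.66 + 2.04 = 5.56
σ²_T = 5.56 + 2 × 4.46 = 14.48
α (item deleted) = (5/4)·(1 − 5.56/14.48) = 0.770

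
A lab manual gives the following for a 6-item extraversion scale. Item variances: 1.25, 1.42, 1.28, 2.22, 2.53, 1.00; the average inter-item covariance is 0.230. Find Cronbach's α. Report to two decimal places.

Σσ²ᵢ = 1.25 + 1.42 + 1.28 + 2.22 + 2.53 + 1.00 = 9.70
Sum of the 15 distinct covariances = 15 × 0.230 = 3.450
total variance = Σσ²ᵢ + 2·Σcov = 9.70 + 2 × 3.450 = 16.600
α = (6/5)·(1 − 9.70/16.600) = 0.50

α = 0.50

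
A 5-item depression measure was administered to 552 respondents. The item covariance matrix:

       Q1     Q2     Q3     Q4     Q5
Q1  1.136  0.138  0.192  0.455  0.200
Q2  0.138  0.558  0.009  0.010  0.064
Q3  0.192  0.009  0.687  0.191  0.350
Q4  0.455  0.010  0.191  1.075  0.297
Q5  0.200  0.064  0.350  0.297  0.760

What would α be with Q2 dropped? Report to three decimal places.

α = 0.639

Remaining items: Q1, Q3, Q4, Q5 (k = 4).
Σσᵢ² = 1.136 + 0.687 + 1.075 + 0.760 = 3.658
σ²_total = 3.658 + 2 × 1.685 = 7.028
α (item deleted) = (4/3)·(1 − 3.658/7.028) = 0.639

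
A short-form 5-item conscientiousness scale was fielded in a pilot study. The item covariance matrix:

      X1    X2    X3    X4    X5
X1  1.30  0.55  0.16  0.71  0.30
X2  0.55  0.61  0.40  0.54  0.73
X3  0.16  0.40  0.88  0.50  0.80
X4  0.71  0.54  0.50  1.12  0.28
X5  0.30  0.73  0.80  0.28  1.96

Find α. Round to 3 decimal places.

α = 0.786

Σσᵢ² = 1.30 + 0.61 + 0.88 + 1.12 + 1.96 = 5.87
Sum of the distinct covariances = 4.97
σ²_T = 5.87 + 2 × 4.97 = 15.81
α = (k/(k−1))·(1 − Σσᵢ²/σ²_T) = (5/4)·(1 − 5.87/15.81) = 0.786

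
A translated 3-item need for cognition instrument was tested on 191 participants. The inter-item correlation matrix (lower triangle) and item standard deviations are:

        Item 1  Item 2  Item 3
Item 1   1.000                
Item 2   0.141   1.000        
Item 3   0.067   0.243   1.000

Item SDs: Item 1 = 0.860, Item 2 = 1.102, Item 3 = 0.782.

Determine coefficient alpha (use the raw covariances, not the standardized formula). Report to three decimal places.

coefficient alpha = 0.348

Σσ²ᵢ = 0.860² + 1.102² + 0.782² = 2.5655
Covariances σ_ij = r_ij · s_i · s_j:
  σ(Item 1,Item 2) = 0.141 × 0.860 × 1.102 = 0.1336
  σ(Item 1,Item 3) = 0.067 × 0.860 × 0.782 = 0.0451
  σ(Item 2,Item 3) = 0.243 × 1.102 × 0.782 = 0.2094
σ²_T = Σσ²ᵢ + 2·Σσ_ij = 2.5655 + 2 × 0.3881 = 3.3417
α = (3/2)·(1 − 2.5655/3.3417) = 0.348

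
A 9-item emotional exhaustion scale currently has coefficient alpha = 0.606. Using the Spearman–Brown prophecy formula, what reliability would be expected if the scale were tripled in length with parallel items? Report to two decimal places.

Length factor m = 3
α' = m·α / (1 + (m−1)·α)
   = 3 × 0.606 / (1 + (3 − 1) × 0.606)
   = 1.8180 / 2.2120 = 0.82

predicted reliability = 0.82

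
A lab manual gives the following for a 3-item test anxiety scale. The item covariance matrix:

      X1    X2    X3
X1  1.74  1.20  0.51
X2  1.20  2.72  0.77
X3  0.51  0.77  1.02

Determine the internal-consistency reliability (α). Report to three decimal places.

ΣVar(i) = 1.74 + 2.72 + 1.02 = 5.48
Σ_{i<j} σ_ij = 2.48
Var(T) = 5.48 + 2 × 2.48 = 10.44
α = (k/(k−1))·(1 − ΣVar(i)/Var(T)) = (3/2)·(1 − 5.48/10.44) = 0.713

α = 0.713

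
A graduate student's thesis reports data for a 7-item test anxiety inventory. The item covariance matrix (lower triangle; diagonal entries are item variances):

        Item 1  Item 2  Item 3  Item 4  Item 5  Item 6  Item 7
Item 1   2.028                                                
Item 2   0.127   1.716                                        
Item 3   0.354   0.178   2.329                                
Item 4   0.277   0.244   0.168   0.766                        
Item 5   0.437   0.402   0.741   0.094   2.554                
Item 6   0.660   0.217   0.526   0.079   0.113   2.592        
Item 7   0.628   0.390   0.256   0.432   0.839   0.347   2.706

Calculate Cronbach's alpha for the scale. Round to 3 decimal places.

Cronbach's alpha = 0.590

ΣVar(i) = 2.028 + 1.716 + 2.329 + 0.766 + 2.554 + 2.592 + 2.706 = 14.691
Σ_{i<j} σ_ij = 7.509
σ²_T = 14.691 + 2 × 7.509 = 29.709
α = (k/(k−1))·(1 − ΣVar(i)/σ²_T) = (7/6)·(1 − 14.691/29.709) = 0.590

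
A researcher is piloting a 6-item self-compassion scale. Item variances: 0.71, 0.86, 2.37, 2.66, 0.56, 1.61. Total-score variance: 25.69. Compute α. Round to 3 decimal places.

sum of item variances = 0.71 + 0.86 + 2.37 + 2.66 + 0.56 + 1.61 = 8.77
α = (k/(k−1))·(1 − sum of item variances/Var(T)) = (6/5)·(1 − 8.77/25.69) = 0.790

α = 0.790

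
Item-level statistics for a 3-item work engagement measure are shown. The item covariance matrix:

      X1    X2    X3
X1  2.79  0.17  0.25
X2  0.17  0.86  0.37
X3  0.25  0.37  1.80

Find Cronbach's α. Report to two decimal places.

Cronbach's α = 0.34

sum of item variances = 2.79 + 0.86 + 1.80 = 5.45
Sum of off-diagonal covariances = 0.79
σ²_T = 5.45 + 2 × 0.79 = 7.03
α = (k/(k−1))·(1 − sum of item variances/σ²_T) = (3/2)·(1 − 5.45/7.03) = 0.34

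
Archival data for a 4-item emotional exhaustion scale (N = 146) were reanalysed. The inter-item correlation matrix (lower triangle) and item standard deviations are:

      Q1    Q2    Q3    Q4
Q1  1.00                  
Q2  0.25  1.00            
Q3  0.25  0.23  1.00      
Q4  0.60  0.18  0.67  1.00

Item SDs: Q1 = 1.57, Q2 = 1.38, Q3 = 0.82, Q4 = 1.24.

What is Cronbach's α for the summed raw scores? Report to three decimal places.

Cronbach's α = 0.666

Σσ²ᵢ = 1.57² + 1.38² + 0.82² + 1.24² = 6.5793
Covariances σ_ij = r_ij · s_i · s_j:
  σ(Q1,Q2) = 0.25 × 1.57 × 1.38 = 0.5416
  σ(Q1,Q3) = 0.25 × 1.57 × 0.82 = 0.3218
  σ(Q1,Q4) = 0.60 × 1.57 × 1.24 = 1.1681
  σ(Q2,Q3) = 0.23 × 1.38 × 0.82 = 0.2603
  σ(Q2,Q4) = 0.18 × 1.38 × 1.24 = 0.3080
  σ(Q3,Q4) = 0.67 × 0.82 × 1.24 = 0.6813
σ²_T = Σσ²ᵢ + 2·Σσ_ij = 6.5793 + 2 × 3.2811 = 13.1415
α = (4/3)·(1 − 6.5793/13.1415) = 0.666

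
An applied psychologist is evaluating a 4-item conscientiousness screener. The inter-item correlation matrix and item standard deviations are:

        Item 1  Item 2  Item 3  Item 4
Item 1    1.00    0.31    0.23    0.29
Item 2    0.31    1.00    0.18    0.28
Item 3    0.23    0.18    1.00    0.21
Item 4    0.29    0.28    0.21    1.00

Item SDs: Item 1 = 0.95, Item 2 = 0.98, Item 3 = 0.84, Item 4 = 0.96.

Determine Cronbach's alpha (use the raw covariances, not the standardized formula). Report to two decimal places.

α = 0.57

Σσ²ᵢ = 0.95² + 0.98² + 0.84² + 0.96² = 3.4901
Covariances σ_ij = r_ij · s_i · s_j:
  σ(Item 1,Item 2) = 0.31 × 0.95 × 0.98 = 0.2886
  σ(Item 1,Item 3) = 0.23 × 0.95 × 0.84 = 0.1835
  σ(Item 1,Item 4) = 0.29 × 0.95 × 0.96 = 0.2645
  σ(Item 2,Item 3) = 0.18 × 0.98 × 0.84 = 0.1482
  σ(Item 2,Item 4) = 0.28 × 0.98 × 0.96 = 0.2634
  σ(Item 3,Item 4) = 0.21 × 0.84 × 0.96 = 0.1693
σ²_T = Σσ²ᵢ + 2·Σσ_ij = 3.4901 + 2 × 1.3175 = 6.1251
α = (4/3)·(1 − 3.4901/6.1251) = 0.57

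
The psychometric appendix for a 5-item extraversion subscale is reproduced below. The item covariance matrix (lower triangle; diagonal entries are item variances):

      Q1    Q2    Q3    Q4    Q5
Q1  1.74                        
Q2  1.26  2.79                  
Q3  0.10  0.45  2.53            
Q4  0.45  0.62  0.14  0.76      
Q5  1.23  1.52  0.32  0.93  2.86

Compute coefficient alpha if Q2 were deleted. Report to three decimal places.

coefficient alpha = 0.594

Remaining items: Q1, Q3, Q4, Q5 (k = 4).
Σσ²ᵢ = 1.74 + 2.53 + 0.76 + 2.86 = 7.89
σ²_T = 7.89 + 2 × 3.17 = 14.23
α (item deleted) = (4/3)·(1 − 7.89/14.23) = 0.594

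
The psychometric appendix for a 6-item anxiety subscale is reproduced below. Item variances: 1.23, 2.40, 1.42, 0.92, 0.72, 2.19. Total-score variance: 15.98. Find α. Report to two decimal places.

Σσᵢ² = 1.23 + 2.40 + 1.42 + 0.92 + 0.72 + 2.19 = 8.88
α = (k/(k−1))·(1 − Σσᵢ²/Var(T)) = (6/5)·(1 − 8.88/15.98) = 0.53

α = 0.53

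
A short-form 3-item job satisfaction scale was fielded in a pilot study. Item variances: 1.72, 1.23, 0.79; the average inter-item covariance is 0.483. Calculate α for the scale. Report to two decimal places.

Σσᵢ² = 1.72 + 1.23 + 0.79 = 3.74
Sum of the 3 distinct covariances = 3 × 0.483 = 1.449
Var(T) = Σσᵢ² + 2·Σcov = 3.74 + 2 × 1.449 = 6.638
α = (3/2)·(1 − 3.74/6.638) = 0.65

α = 0.65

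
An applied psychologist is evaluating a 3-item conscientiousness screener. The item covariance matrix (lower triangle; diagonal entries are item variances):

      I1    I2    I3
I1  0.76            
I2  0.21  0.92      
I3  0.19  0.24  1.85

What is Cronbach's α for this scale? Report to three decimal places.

Σσ²ᵢ = 0.76 + 0.92 + 1.85 = 3.53
Sum of off-diagonal covariances = 0.64
σ²_total = 3.53 + 2 × 0.64 = 4.81
α = (k/(k−1))·(1 − Σσ²ᵢ/σ²_total) = (3/2)·(1 − 3.53/4.81) = 0.399

α = 0.399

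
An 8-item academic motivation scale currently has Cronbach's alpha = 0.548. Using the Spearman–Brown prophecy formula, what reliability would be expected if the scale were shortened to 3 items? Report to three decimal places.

predicted reliability = 0.313

Length factor m = 3/8 = 0.3750
α' = m·α / (1 − (1−m)·α)
   = 3/8 × 0.548 / (1 − (1 − 3/8) × 0.548)
   = 0.2055 / 0.6575 = 0.313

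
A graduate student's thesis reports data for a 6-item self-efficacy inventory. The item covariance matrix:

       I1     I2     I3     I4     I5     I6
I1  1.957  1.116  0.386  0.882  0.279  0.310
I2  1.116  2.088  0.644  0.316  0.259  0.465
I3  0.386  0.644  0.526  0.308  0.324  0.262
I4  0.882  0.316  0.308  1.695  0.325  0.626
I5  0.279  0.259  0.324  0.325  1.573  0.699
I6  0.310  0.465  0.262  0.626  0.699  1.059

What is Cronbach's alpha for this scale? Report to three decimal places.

α = 0.742

ΣVar(i) = 1.957 + 2.088 + 0.526 + 1.695 + 1.573 + 1.059 = 8.898
Σ_{i<j} σ_ij = 7.201
σ²_T = 8.898 + 2 × 7.201 = 23.300
α = (k/(k−1))·(1 − ΣVar(i)/σ²_T) = (6/5)·(1 − 8.898/23.300) = 0.742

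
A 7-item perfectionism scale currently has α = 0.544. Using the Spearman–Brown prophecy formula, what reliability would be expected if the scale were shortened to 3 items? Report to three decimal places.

Length factor m = 3/7 = 0.4286
α' = m·α / (1 − (1−m)·α)
   = 3/7 × 0.544 / (1 − (1 − 3/7) × 0.544)
   = 0.2331 / 0.6891 = 0.338

predicted reliability = 0.338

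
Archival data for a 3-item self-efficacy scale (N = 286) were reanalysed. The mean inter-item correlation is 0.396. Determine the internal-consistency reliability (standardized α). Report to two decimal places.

Standardized α = k·r̄ / (1 + (k−1)·r̄) = 3 × 0.396 / (1 + 2 × 0.396)
  = 1.1880 / 1.7920 = 0.66

α = 0.66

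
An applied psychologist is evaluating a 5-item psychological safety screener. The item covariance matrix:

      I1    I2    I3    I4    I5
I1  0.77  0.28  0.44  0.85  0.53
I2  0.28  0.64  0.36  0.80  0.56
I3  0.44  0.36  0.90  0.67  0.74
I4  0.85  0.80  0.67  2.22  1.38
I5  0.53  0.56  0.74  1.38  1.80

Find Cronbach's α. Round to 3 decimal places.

Σσ²ᵢ = 0.77 + 0.64 + 0.90 + 2.22 + 1.80 = 6.33
Sum of the distinct covariances = 6.61
σ²_total = 6.33 + 2 × 6.61 = 19.55
α = (k/(k−1))·(1 − Σσ²ᵢ/σ²_total) = (5/4)·(1 − 6.33/19.55) = 0.845

Cronbach's α = 0.845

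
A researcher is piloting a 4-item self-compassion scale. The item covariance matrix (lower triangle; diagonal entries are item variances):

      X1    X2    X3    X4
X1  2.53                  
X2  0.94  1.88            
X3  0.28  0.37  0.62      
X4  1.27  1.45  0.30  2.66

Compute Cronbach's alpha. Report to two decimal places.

Σσᵢ² = 2.53 + 1.88 + 0.62 + 2.66 = 7.69
Sum of the distinct covariances = 4.61
σ²_total = 7.69 + 2 × 4.61 = 16.91
α = (k/(k−1))·(1 − Σσᵢ²/σ²_total) = (4/3)·(1 − 7.69/16.91) = 0.73

α = 0.73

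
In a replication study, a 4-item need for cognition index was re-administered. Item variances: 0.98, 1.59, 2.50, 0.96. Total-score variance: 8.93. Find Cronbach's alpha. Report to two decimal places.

Cronbach's alpha = 0.43

sum of item variances = 0.98 + 1.59 + 2.50 + 0.96 = 6.03
α = (k/(k−1))·(1 − sum of item variances/σ²_total) = (4/3)·(1 − 6.03/8.93) = 0.43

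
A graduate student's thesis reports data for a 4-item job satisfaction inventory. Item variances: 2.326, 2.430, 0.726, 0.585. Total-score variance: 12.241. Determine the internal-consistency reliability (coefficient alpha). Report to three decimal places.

α = 0.672

Σσ²ᵢ = 2.326 + 2.430 + 0.726 + 0.585 = 6.067
α = (k/(k−1))·(1 − Σσ²ᵢ/σ²_total) = (4/3)·(1 − 6.067/12.241) = 0.672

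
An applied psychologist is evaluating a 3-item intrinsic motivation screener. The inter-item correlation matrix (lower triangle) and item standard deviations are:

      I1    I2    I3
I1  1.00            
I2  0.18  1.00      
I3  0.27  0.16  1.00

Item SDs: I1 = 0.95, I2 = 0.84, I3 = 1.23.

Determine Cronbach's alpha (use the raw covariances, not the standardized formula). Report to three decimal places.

Σσ²ᵢ = 0.95² + 0.84² + 1.23² = 3.1210
Covariances σ_ij = r_ij · s_i · s_j:
  σ(I1,I2) = 0.18 × 0.95 × 0.84 = 0.1436
  σ(I1,I3) = 0.27 × 0.95 × 1.23 = 0.3155
  σ(I2,I3) = 0.16 × 0.84 × 1.23 = 0.1653
σ²_T = Σσ²ᵢ + 2·Σσ_ij = 3.1210 + 2 × 0.6244 = 4.3698
α = (3/2)·(1 − 3.1210/4.3698) = 0.429

Cronbach's alpha = 0.429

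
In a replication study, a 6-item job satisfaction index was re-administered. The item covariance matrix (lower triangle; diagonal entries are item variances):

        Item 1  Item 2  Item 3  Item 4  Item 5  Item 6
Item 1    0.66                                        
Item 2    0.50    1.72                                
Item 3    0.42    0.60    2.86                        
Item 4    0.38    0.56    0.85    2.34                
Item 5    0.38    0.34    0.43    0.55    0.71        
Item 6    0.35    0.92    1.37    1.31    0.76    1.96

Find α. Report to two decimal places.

α = 0.79

ΣVar(i) = 0.66 + 1.72 + 2.86 + 2.34 + 0.71 + 1.96 = 10.25
Σ_{i<j} σ_ij = 9.72
σ²_T = 10.25 + 2 × 9.72 = 29.69
α = (k/(k−1))·(1 − ΣVar(i)/σ²_T) = (6/5)·(1 − 10.25/29.69) = 0.79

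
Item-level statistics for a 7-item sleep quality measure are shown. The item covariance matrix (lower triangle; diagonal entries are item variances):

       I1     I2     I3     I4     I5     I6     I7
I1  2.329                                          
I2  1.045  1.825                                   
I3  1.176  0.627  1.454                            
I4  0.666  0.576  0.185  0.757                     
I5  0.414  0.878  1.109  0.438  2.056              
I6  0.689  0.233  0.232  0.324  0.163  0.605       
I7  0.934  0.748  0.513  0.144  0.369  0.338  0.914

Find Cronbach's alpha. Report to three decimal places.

α = 0.821

Σσᵢ² = 2.329 + 1.825 + 1.454 + 0.757 + 2.056 + 0.605 + 0.914 = 9.940
Σ_{i<j} σ_ij = 11.801
σ²_total = 9.940 + 2 × 11.801 = 33.542
α = (k/(k−1))·(1 − Σσᵢ²/σ²_total) = (7/6)·(1 − 9.940/33.542) = 0.821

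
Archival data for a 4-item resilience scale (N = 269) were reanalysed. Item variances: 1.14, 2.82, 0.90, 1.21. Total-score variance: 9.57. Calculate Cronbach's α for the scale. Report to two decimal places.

sum of item variances = 1.14 + 2.82 + 0.90 + 1.21 = 6.07
α = (k/(k−1))·(1 − sum of item variances/total variance) = (4/3)·(1 − 6.07/9.57) = 0.49

Cronbach's α = 0.49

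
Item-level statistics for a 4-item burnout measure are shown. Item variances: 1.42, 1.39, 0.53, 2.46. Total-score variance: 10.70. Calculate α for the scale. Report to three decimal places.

α = 0.611

sum of item variances = 1.42 + 1.39 + 0.53 + 2.46 = 5.80
α = (k/(k−1))·(1 − sum of item variances/σ²_total) = (4/3)·(1 − 5.80/10.70) = 0.611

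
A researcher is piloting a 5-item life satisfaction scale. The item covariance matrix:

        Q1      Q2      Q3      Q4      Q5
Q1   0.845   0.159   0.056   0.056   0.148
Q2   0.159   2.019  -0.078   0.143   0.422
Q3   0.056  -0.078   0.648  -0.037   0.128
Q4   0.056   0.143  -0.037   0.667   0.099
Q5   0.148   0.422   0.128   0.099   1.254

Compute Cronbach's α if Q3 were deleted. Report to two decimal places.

Cronbach's α = 0.40

Remaining items: Q1, Q2, Q4, Q5 (k = 4).
Σσ²ᵢ = 0.845 + 2.019 + 0.667 + 1.254 = 4.785
total variance = 4.785 + 2 × 1.027 = 6.839
α (item deleted) = (4/3)·(1 − 4.785/6.839) = 0.40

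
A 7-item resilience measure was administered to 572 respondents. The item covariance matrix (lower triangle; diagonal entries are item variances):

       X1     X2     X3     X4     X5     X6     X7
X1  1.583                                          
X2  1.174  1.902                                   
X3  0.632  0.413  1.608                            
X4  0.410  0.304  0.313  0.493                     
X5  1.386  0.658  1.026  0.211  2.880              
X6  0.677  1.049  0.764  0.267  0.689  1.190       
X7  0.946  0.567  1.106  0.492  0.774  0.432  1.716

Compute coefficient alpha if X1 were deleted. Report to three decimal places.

α = 0.779

Remaining items: X2, X3, X4, X5, X6, X7 (k = 6).
ΣVar(i) = 1.902 + 1.608 + 0.493 + 2.880 + 1.190 + 1.716 = 9.789
total variance = 9.789 + 2 × 9.065 = 27.919
α (item deleted) = (6/5)·(1 − 9.789/27.919) = 0.779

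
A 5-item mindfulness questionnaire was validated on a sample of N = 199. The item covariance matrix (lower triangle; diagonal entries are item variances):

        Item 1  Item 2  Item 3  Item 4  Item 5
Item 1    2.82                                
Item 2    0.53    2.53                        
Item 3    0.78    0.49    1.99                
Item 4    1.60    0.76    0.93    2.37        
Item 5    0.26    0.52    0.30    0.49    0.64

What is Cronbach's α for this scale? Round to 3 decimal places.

Σσ²ᵢ = 2.82 + 2.53 + 1.99 + 2.37 + 0.64 = 10.35
Sum of the distinct covariances = 6.66
σ²_total = 10.35 + 2 × 6.66 = 23.67
α = (k/(k−1))·(1 − Σσ²ᵢ/σ²_total) = (5/4)·(1 − 10.35/23.67) = 0.703

α = 0.703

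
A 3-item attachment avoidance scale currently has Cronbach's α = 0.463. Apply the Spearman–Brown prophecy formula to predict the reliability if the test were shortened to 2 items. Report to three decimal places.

predicted reliability = 0.365

Length factor m = 2/3 = 0.6667
α' = m·α / (1 − (1−m)·α)
   = 2/3 × 0.463 / (1 − (1 − 2/3) × 0.463)
   = 0.3087 / 0.8457 = 0.365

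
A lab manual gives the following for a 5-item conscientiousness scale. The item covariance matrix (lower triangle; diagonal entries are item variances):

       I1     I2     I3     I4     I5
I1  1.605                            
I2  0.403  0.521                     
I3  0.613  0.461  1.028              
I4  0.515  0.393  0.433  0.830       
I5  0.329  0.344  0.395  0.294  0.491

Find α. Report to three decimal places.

α = 0.814

Σσᵢ² = 1.605 + 0.521 + 1.028 + 0.830 + 0.491 = 4.475
Σ_{i<j} σ_ij = 4.180
Var(T) = 4.475 + 2 × 4.180 = 12.835
α = (k/(k−1))·(1 − Σσᵢ²/Var(T)) = (5/4)·(1 − 4.475/12.835) = 0.814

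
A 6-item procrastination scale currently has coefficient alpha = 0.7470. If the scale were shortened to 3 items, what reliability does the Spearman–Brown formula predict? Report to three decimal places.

Length factor m = 3/6 = 0.5000
α' = m·α / (1 − (1−m)·α)
   = 3/6 × 0.7470 / (1 − (1 − 3/6) × 0.7470)
   = 0.3735 / 0.6265 = 0.596

predicted reliability = 0.596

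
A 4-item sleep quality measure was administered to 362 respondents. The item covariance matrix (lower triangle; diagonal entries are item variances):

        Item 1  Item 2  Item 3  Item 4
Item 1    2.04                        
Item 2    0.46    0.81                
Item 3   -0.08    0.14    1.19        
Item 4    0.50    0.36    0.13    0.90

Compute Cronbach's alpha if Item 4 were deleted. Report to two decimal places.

Remaining items: Item 1, Item 2, Item 3 (k = 3).
Σσ²ᵢ = 2.04 + 0.81 + 1.19 = 4.04
Var(T) = 4.04 + 2 × 0.52 = 5.08
α (item deleted) = (3/2)·(1 − 4.04/5.08) = 0.31

Cronbach's alpha = 0.31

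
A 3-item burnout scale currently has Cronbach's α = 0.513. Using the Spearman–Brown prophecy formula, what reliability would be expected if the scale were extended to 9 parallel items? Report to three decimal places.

Length factor m = 9/3 = 3.0000
α' = m·α / (1 + (m−1)·α)
   = 9/3 × 0.513 / (1 + (9/3 − 1) × 0.513)
   = 1.5390 / 2.0260 = 0.760

predicted reliability = 0.760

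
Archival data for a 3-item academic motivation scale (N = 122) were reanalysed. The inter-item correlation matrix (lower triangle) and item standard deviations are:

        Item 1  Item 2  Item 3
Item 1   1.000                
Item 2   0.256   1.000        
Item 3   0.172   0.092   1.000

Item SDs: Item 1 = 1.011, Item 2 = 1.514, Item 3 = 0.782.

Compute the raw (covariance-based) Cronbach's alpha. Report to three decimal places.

Σσ²ᵢ = 1.011² + 1.514² + 0.782² = 3.9258
Covariances σ_ij = r_ij · s_i · s_j:
  σ(Item 1,Item 2) = 0.256 × 1.011 × 1.514 = 0.3918
  σ(Item 1,Item 3) = 0.172 × 1.011 × 0.782 = 0.1360
  σ(Item 2,Item 3) = 0.092 × 1.514 × 0.782 = 0.1089
σ²_T = Σσ²ᵢ + 2·Σσ_ij = 3.9258 + 2 × 0.6367 = 5.1992
α = (3/2)·(1 − 3.9258/5.1992) = 0.367

α = 0.367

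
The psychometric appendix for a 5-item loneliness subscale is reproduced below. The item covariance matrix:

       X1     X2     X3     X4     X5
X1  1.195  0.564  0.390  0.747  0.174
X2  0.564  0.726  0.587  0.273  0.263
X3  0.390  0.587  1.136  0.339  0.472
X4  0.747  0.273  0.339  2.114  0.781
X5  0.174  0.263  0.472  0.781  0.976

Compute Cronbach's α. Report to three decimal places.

Σσᵢ² = 1.195 + 0.726 + 1.136 + 2.114 + 0.976 = 6.147
Σ_{i<j} σ_ij = 4.590
Var(T) = 6.147 + 2 × 4.590 = 15.327
α = (k/(k−1))·(1 − Σσᵢ²/Var(T)) = (5/4)·(1 − 6.147/15.327) = 0.749

Cronbach's α = 0.749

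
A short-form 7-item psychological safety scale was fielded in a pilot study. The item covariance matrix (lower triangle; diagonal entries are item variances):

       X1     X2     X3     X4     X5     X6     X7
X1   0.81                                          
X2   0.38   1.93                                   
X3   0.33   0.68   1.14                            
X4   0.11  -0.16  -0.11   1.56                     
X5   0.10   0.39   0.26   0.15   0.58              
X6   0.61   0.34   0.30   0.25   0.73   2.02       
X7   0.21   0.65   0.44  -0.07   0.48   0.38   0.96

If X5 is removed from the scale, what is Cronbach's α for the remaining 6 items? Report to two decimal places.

Remaining items: X1, X2, X3, X4, X6, X7 (k = 6).
Σσᵢ² = 0.81 + 1.93 + 1.14 + 1.56 + 2.02 + 0.96 = 8.42
σ²_total = 8.42 + 2 × 4.34 = 17.10
α (item deleted) = (6/5)·(1 − 8.42/17.10) = 0.61

α = 0.61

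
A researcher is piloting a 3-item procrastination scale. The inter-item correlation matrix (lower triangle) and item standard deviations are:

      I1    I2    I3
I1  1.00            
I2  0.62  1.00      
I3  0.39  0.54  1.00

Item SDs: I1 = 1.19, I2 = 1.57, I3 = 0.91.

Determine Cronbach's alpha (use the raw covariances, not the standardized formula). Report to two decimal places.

α = 0.75

Σσ²ᵢ = 1.19² + 1.57² + 0.91² = 4.7091
Covariances σ_ij = r_ij · s_i · s_j:
  σ(I1,I2) = 0.62 × 1.19 × 1.57 = 1.1583
  σ(I1,I3) = 0.39 × 1.19 × 0.91 = 0.4223
  σ(I2,I3) = 0.54 × 1.57 × 0.91 = 0.7715
σ²_T = Σσ²ᵢ + 2·Σσ_ij = 4.7091 + 2 × 2.3521 = 9.4133
α = (3/2)·(1 − 4.7091/9.4133) = 0.75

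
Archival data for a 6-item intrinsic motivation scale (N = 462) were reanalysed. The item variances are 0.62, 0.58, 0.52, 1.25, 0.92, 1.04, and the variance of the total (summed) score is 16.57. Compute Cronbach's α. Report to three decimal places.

Σσ²ᵢ = 0.62 + 0.58 + 0.52 + 1.25 + 0.92 + 1.04 = 4.93
α = (k/(k−1))·(1 − Σσ²ᵢ/σ²_T) = (6/5)·(1 − 4.93/16.57) = 0.843

Cronbach's α = 0.843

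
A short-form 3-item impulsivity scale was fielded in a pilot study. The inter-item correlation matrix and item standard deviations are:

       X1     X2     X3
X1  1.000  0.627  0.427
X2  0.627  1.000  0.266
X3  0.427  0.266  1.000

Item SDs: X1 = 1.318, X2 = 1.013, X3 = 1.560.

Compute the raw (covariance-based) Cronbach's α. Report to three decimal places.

Σσ²ᵢ = 1.318² + 1.013² + 1.560² = 5.1969
Covariances σ_ij = r_ij · s_i · s_j:
  σ(X1,X2) = 0.627 × 1.318 × 1.013 = 0.8371
  σ(X1,X3) = 0.427 × 1.318 × 1.560 = 0.8779
  σ(X2,X3) = 0.266 × 1.013 × 1.560 = 0.4204
σ²_T = Σσ²ᵢ + 2·Σσ_ij = 5.1969 + 2 × 2.1354 = 9.4677
α = (3/2)·(1 − 5.1969/9.4677) = 0.677

Cronbach's α = 0.677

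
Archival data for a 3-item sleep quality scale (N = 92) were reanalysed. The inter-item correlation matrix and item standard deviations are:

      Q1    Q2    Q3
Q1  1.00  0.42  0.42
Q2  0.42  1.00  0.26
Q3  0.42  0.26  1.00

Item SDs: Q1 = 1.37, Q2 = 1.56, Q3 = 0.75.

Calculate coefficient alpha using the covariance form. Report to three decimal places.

α = 0.602

Σσ²ᵢ = 1.37² + 1.56² + 0.75² = 4.8730
Covariances σ_ij = r_ij · s_i · s_j:
  σ(Q1,Q2) = 0.42 × 1.37 × 1.56 = 0.8976
  σ(Q1,Q3) = 0.42 × 1.37 × 0.75 = 0.4315
  σ(Q2,Q3) = 0.26 × 1.56 × 0.75 = 0.3042
σ²_T = Σσ²ᵢ + 2·Σσ_ij = 4.8730 + 2 × 1.6333 = 8.1396
α = (3/2)·(1 − 4.8730/8.1396) = 0.602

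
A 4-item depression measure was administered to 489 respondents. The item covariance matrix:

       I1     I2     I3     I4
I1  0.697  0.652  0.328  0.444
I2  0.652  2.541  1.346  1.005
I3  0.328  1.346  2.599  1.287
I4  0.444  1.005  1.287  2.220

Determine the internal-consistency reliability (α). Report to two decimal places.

ΣVar(i) = 0.697 + 2.541 + 2.599 + 2.220 = 8.057
Σ_{i<j} σ_ij = 5.062
Var(T) = 8.057 + 2 × 5.062 = 18.181
α = (k/(k−1))·(1 − ΣVar(i)/Var(T)) = (4/3)·(1 − 8.057/18.181) = 0.74

α = 0.74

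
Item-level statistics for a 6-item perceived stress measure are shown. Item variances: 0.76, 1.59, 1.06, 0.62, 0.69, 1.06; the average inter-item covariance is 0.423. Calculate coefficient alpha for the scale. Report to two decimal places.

coefficient alpha = 0.82

sum of item variances = 0.76 + 1.59 + 1.06 + 0.62 + 0.69 + 1.06 = 5.78
Sum of the 15 distinct covariances = 15 × 0.423 = 6.345
total variance = sum of item variances + 2·Σcov = 5.78 + 2 × 6.345 = 18.470
α = (6/5)·(1 − 5.78/18.470) = 0.82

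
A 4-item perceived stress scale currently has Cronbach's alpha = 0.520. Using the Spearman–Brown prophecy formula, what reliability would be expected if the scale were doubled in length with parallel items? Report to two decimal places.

predicted reliability = 0.68

Length factor m = 2
α' = m·α / (1 + (m−1)·α)
   = 2 × 0.520 / (1 + (2 − 1) × 0.520)
   = 1.0400 / 1.5200 = 0.68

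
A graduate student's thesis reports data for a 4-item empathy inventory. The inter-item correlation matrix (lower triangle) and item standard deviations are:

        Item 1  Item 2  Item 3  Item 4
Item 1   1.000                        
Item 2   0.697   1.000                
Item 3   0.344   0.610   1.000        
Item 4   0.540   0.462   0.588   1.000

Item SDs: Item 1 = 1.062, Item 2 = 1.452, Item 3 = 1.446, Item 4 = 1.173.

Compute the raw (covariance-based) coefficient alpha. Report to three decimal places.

α = 0.819

Σσ²ᵢ = 1.062² + 1.452² + 1.446² + 1.173² = 6.7030
Covariances σ_ij = r_ij · s_i · s_j:
  σ(Item 1,Item 2) = 0.697 × 1.062 × 1.452 = 1.0748
  σ(Item 1,Item 3) = 0.344 × 1.062 × 1.446 = 0.5283
  σ(Item 1,Item 4) = 0.540 × 1.062 × 1.173 = 0.6727
  σ(Item 2,Item 3) = 0.610 × 1.452 × 1.446 = 1.2808
  σ(Item 2,Item 4) = 0.462 × 1.452 × 1.173 = 0.7869
  σ(Item 3,Item 4) = 0.588 × 1.446 × 1.173 = 0.9973
σ²_T = Σσ²ᵢ + 2·Σσ_ij = 6.7030 + 2 × 5.3408 = 17.3846
α = (4/3)·(1 − 6.7030/17.3846) = 0.819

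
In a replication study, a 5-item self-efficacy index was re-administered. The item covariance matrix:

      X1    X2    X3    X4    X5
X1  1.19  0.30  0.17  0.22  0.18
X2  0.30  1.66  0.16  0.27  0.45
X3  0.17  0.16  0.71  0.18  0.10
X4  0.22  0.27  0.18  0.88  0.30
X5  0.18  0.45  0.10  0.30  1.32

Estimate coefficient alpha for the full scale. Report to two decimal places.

α = 0.56

sum of item variances = 1.19 + 1.66 + 0.71 + 0.88 + 1.32 = 5.76
Sum of the distinct covariances = 2.33
Var(T) = 5.76 + 2 × 2.33 = 10.42
α = (k/(k−1))·(1 − sum of item variances/Var(T)) = (5/4)·(1 − 5.76/10.42) = 0.56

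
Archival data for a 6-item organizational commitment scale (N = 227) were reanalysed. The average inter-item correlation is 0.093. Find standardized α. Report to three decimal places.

Standardized α = k·r̄ / (1 + (k−1)·r̄) = 6 × 0.093 / (1 + 5 × 0.093)
  = 0.5580 / 1.4650 = 0.381

α = 0.381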